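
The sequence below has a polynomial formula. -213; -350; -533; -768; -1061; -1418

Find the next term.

-137, -183, -235, -293, -357
-46, -52, -58, -64
-6, -6, -6
The third differences are constant (-6).
-64 − 6 = -70;  -357 − 70 = -427;  -1418 − 427 = -1845

-1845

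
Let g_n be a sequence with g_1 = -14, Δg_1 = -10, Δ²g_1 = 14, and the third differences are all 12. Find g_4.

10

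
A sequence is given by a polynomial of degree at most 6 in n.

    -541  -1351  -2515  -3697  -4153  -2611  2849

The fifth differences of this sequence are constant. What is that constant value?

Δ: -810, -1164, -1182, -456, 1542, 5460
Δ²: -354, -18, 726, 1998, 3918
Δ³: 336, 744, 1272, 1920
Δ⁴: 408, 528, 648
Δ⁵: 120, 120

120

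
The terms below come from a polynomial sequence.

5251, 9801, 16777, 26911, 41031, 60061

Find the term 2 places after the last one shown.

117027

4550, 6976, 10134, 14120, 19030
2426, 3158, 3986, 4910
732, 828, 924
96, 96
The fourth differences are constant (96).
924 + 96 = 1020;  4910 + 1020 = 5930;  19030 + 5930 = 24960;  60061 + 24960 = 85021
1020 + 96 = 1116;  5930 + 1116 = 7046;  24960 + 7046 = 32006;  85021 + 32006 = 117027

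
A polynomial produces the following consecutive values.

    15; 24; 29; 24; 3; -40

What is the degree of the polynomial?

D1: 9, 5, -5, -21, -43
D2: -4, -10, -16, -22
D3: -6, -6, -6
The third differences are constant, so the polynomial has degree 3.

3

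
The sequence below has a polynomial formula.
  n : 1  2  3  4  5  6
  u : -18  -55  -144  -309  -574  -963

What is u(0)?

Δ: -37  -89  -165  -265  -389
Δ²: -52  -76  -100  -124
Δ³: -24  -24  -24
The third differences are constant at -24.
Work back: -52 + 24 = -28;  -37 + 28 = -9;  -18 + 9 = -9

-9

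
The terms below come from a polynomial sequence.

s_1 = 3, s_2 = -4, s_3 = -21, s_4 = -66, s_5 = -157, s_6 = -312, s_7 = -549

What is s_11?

-2677

-7  -17  -45  -91  -155  -237
-10  -28  -46  -64  -82
-18  -18  -18  -18
The third differences are constant (-18).
-82 − 18 = -100;  -237 − 100 = -337;  -549 − 337 = -886
-100 − 18 = -118;  -337 − 118 = -455;  -886 − 455 = -1341
-118 − 18 = -136;  -455 − 136 = -591;  -1341 − 591 = -1932
-136 − 18 = -154;  -591 − 154 = -745;  -1932 − 745 = -2677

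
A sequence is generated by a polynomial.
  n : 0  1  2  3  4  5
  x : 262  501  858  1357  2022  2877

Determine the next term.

239 , 357 , 499 , 665 , 855
118 , 142 , 166 , 190
24 , 24 , 24
Constant third difference = 24, so extend:
190 + 24 = 214;  855 + 214 = 1069;  2877 + 1069 = 3946

3946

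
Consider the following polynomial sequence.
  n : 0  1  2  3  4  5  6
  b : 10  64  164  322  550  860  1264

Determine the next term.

1774

First differences: 54  100  158  228  310  404
Second differences: 46  58  70  82  94
Third differences: 12  12  12  12
Constant third difference = 12, so extend:
94 + 12 = 106;  404 + 106 = 510;  1264 + 510 = 1774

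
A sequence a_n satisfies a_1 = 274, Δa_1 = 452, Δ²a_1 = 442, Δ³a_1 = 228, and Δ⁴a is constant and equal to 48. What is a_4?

Build the table forward from the leading diagonal:
Fourth differences: 48  48  48  48
Third differences: 228  276  324  372
Second differences: 442  670  946  1270
First differences: 452  894  1564  2510
a: 274  726  1620  3184

3184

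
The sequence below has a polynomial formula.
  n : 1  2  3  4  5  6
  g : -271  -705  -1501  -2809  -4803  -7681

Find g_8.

D1: -434 , -796 , -1308 , -1994 , -2878
D2: -362 , -512 , -686 , -884
D3: -150 , -174 , -198
D4: -24 , -24
Fourth differences constant at -24.
-198 − 24 = -222;  -884 − 222 = -1106;  -2878 − 1106 = -3984;  -7681 − 3984 = -11665
-222 − 24 = -246;  -1106 − 246 = -1352;  -3984 − 1352 = -5336;  -11665 − 5336 = -17001

-17001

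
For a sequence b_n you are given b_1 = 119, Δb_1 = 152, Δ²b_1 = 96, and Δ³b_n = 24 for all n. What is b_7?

2951

Build the table forward from the leading diagonal:
D3: 24  24  24  24  24  24  24
D2: 96  120  144  168  192  216  240
D1: 152  248  368  512  680  872  1088
b: 119  271  519  887  1399  2079  2951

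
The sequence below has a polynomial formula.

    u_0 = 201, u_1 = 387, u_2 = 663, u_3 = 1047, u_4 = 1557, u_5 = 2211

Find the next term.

First differences: 186  276  384  510  654
Second differences: 90  108  126  144
Third differences: 18  18  18
Constant third difference = 18, so extend:
144 + 18 = 162;  654 + 162 = 816;  2211 + 816 = 3027

3027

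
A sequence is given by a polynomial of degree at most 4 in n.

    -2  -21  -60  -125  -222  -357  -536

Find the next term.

-765

D1: -19, -39, -65, -97, -135, -179
D2: -20, -26, -32, -38, -44
D3: -6, -6, -6, -6
Third differences constant at -6.
-44 − 6 = -50;  -179 − 50 = -229;  -536 − 229 = -765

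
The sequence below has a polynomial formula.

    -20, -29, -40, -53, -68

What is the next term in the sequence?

-85

First differences: -9, -11, -13, -15
Second differences: -2, -2, -2
The second differences are constant (-2).
-15 − 2 = -17;  -68 − 17 = -85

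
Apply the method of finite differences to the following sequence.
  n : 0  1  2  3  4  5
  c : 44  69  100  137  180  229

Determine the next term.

284

Δ: 25, 31, 37, 43, 49
Δ²: 6, 6, 6, 6
Constant second difference = 6, so extend:
49 + 6 = 55;  229 + 55 = 284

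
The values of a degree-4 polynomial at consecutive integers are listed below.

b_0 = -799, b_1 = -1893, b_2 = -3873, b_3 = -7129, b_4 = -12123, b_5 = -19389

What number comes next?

Δ: -1094, -1980, -3256, -4994, -7266
Δ²: -886, -1276, -1738, -2272
Δ³: -390, -462, -534
Δ⁴: -72, -72
The fourth differences are constant (-72).
-534 − 72 = -606;  -2272 − 606 = -2878;  -7266 − 2878 = -10144;  -19389 − 10144 = -29533

-29533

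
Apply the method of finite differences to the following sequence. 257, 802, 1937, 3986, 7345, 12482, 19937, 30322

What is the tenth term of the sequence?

62690

545, 1135, 2049, 3359, 5137, 7455, 10385
590, 914, 1310, 1778, 2318, 2930
324, 396, 468, 540, 612
72, 72, 72, 72
Fourth differences constant at 72.
612 + 72 = 684;  2930 + 684 = 3614;  10385 + 3614 = 13999;  30322 + 13999 = 44321
684 + 72 = 756;  3614 + 756 = 4370;  13999 + 4370 = 18369;  44321 + 18369 = 62690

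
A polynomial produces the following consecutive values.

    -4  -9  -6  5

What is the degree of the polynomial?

2

D1: -5, 3, 11
D2: 8, 8
The second differences are constant, so the polynomial has degree 2.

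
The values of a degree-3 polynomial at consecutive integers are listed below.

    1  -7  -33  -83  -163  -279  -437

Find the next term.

-8 , -26 , -50 , -80 , -116 , -158
-18 , -24 , -30 , -36 , -42
-6 , -6 , -6 , -6
Third differences constant at -6.
-42 − 6 = -48;  -158 − 48 = -206;  -437 − 206 = -643

-643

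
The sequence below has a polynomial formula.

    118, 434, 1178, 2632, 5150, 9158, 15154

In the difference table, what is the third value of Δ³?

426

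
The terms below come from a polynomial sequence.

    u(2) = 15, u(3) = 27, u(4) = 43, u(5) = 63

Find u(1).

7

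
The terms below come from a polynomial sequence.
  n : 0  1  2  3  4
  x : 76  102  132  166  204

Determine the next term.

26  30  34  38
4  4  4
Constant second difference = 4, so extend:
38 + 4 = 42;  204 + 42 = 246

246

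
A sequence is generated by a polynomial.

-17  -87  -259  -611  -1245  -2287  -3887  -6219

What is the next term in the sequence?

-9481

First differences: -70  -172  -352  -634  -1042  -1600  -2332
Second differences: -102  -180  -282  -408  -558  -732
Third differences: -78  -102  -126  -150  -174
Fourth differences: -24  -24  -24  -24
Fourth differences constant at -24.
-174 − 24 = -198;  -732 − 198 = -930;  -2332 − 930 = -3262;  -6219 − 3262 = -9481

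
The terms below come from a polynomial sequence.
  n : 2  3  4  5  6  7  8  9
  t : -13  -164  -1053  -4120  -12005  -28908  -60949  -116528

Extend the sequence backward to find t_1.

D1: -151, -889, -3067, -7885, -16903, -32041, -55579
D2: -738, -2178, -4818, -9018, -15138, -23538
D3: -1440, -2640, -4200, -6120, -8400
D4: -1200, -1560, -1920, -2280
D5: -360, -360, -360
The fifth differences are constant at -360.
Work back: -1200 + 360 = -840;  -1440 + 840 = -600;  -738 + 600 = -138;  -151 + 138 = -13;  -13 + 13 = 0

0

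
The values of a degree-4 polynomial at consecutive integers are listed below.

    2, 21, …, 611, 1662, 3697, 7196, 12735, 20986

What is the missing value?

160

Using the last 6 terms:
Δ: 1051, 2035, 3499, 5539, 8251
Δ²: 984, 1464, 2040, 2712
Δ³: 480, 576, 672
Δ⁴: 96, 96
Constant fourth difference = 96.
Extend backward: 480 − 96 = 384;  984 − 384 = 600;  1051 − 600 = 451;  611 − 451 = 160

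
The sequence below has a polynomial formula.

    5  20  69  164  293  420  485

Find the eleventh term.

-1915

D1: 15 , 49 , 95 , 129 , 127 , 65
D2: 34 , 46 , 34 , -2 , -62
D3: 12 , -12 , -36 , -60
D4: -24 , -24 , -24
Fourth differences constant at -24.
-60 − 24 = -84;  -62 − 84 = -146;  65 − 146 = -81;  485 − 81 = 404
-84 − 24 = -108;  -146 − 108 = -254;  -81 − 254 = -335;  404 − 335 = 69
-108 − 24 = -132;  -254 − 132 = -386;  -335 − 386 = -721;  69 − 721 = -652
-132 − 24 = -156;  -386 − 156 = -542;  -721 − 542 = -1263;  -652 − 1263 = -1915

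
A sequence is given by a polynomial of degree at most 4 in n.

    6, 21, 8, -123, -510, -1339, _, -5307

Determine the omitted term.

-2844

Using the first 6 terms:
Δ: 15, -13, -131, -387, -829
Δ²: -28, -118, -256, -442
Δ³: -90, -138, -186
Δ⁴: -48, -48
Constant fourth difference = -48.
Extend forward: -186 − 48 = -234;  -442 − 234 = -676;  -829 − 676 = -1505;  -1339 − 1505 = -2844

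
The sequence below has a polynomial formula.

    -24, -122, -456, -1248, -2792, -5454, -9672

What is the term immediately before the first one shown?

First differences: -98  -334  -792  -1544  -2662  -4218
Second differences: -236  -458  -752  -1118  -1556
Third differences: -222  -294  -366  -438
Fourth differences: -72  -72  -72
The fourth differences are constant at -72.
Work back: -222 + 72 = -150;  -236 + 150 = -86;  -98 + 86 = -12;  -24 + 12 = -12

-12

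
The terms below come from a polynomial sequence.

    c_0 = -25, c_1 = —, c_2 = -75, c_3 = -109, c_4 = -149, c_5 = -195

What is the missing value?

-47

Using the last 4 terms:
Δ: -34, -40, -46
Δ²: -6, -6
Constant second difference = -6.
Extend backward: -34 + 6 = -28;  -75 + 28 = -47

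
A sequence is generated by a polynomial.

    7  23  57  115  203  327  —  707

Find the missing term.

Using the first 6 terms:
Δ: 16  34  58  88  124
Δ²: 18  24  30  36
Δ³: 6  6  6
Constant third difference = 6.
Extend forward: 36 + 6 = 42;  124 + 42 = 166;  327 + 166 = 493

493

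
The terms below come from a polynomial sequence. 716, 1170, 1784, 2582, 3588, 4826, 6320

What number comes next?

8094

Δ: 454 , 614 , 798 , 1006 , 1238 , 1494
Δ²: 160 , 184 , 208 , 232 , 256
Δ³: 24 , 24 , 24 , 24
Third differences constant at 24.
256 + 24 = 280;  1494 + 280 = 1774;  6320 + 1774 = 8094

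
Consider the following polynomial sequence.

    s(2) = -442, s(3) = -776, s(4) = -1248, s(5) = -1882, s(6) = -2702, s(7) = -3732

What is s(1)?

-334, -472, -634, -820, -1030
-138, -162, -186, -210
-24, -24, -24
The third differences are constant at -24.
Work back: -138 + 24 = -114;  -334 + 114 = -220;  -442 + 220 = -222

-222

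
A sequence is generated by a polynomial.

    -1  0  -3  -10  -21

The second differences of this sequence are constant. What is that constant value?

-4

D1: 1, -3, -7, -11
D2: -4, -4, -4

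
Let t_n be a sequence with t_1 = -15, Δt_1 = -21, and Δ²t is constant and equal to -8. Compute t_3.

Build the table forward from the leading diagonal:
Δ²: -8  -8  -8
Δ: -21  -29  -37
t: -15  -36  -65

-65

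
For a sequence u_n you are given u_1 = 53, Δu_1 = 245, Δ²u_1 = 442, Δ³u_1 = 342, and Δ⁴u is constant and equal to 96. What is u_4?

Build the table forward from the leading diagonal:
D4: 96  96  96  96
D3: 342  438  534  630
D2: 442  784  1222  1756
D1: 245  687  1471  2693
u: 53  298  985  2456

2456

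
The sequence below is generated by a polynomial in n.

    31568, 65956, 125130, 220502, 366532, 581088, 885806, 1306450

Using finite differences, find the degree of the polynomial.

5

34388, 59174, 95372, 146030, 214556, 304718, 420644
24786, 36198, 50658, 68526, 90162, 115926
11412, 14460, 17868, 21636, 25764
3048, 3408, 3768, 4128
360, 360, 360
The fifth differences are constant, so the polynomial has degree 5.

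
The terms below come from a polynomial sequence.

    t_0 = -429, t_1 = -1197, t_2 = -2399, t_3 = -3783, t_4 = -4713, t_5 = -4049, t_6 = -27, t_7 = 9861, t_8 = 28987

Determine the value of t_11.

190993

-768, -1202, -1384, -930, 664, 4022, 9888, 19126
-434, -182, 454, 1594, 3358, 5866, 9238
252, 636, 1140, 1764, 2508, 3372
384, 504, 624, 744, 864
120, 120, 120, 120
Fifth differences constant at 120.
864 + 120 = 984;  3372 + 984 = 4356;  9238 + 4356 = 13594;  19126 + 13594 = 32720;  28987 + 32720 = 61707
984 + 120 = 1104;  4356 + 1104 = 5460;  13594 + 5460 = 19054;  32720 + 19054 = 51774;  61707 + 51774 = 113481
1104 + 120 = 1224;  5460 + 1224 = 6684;  19054 + 6684 = 25738;  51774 + 25738 = 77512;  113481 + 77512 = 190993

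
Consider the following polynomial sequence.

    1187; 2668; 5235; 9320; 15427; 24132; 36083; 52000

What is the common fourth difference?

72

First differences: 1481, 2567, 4085, 6107, 8705, 11951, 15917
Second differences: 1086, 1518, 2022, 2598, 3246, 3966
Third differences: 432, 504, 576, 648, 720
Fourth differences: 72, 72, 72, 72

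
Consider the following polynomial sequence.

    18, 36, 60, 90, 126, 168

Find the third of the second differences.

6

Δ: 18, 24, 30, 36, 42
Δ²: 6, 6, 6, 6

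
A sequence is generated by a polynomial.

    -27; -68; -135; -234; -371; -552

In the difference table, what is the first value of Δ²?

-26

Δ: -41, -67, -99, -137, -181
Δ²: -26, -32, -38, -44
Δ³: -6, -6, -6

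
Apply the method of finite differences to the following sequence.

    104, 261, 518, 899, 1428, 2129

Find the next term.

D1: 157, 257, 381, 529, 701
D2: 100, 124, 148, 172
D3: 24, 24, 24
Constant third difference = 24, so extend:
172 + 24 = 196;  701 + 196 = 897;  2129 + 897 = 3026

3026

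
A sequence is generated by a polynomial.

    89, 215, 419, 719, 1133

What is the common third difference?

18

First differences: 126, 204, 300, 414
Second differences: 78, 96, 114
Third differences: 18, 18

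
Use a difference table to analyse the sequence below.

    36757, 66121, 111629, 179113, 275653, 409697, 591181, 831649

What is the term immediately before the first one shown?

18833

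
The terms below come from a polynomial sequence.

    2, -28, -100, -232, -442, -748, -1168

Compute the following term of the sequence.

First differences: -30, -72, -132, -210, -306, -420
Second differences: -42, -60, -78, -96, -114
Third differences: -18, -18, -18, -18
Third differences constant at -18.
-114 − 18 = -132;  -420 − 132 = -552;  -1168 − 552 = -1720

-1720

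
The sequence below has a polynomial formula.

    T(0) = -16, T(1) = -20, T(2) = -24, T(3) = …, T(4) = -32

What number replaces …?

-28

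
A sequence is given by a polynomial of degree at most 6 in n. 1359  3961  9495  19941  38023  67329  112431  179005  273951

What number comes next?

First differences: 2602, 5534, 10446, 18082, 29306, 45102, 66574, 94946
Second differences: 2932, 4912, 7636, 11224, 15796, 21472, 28372
Third differences: 1980, 2724, 3588, 4572, 5676, 6900
Fourth differences: 744, 864, 984, 1104, 1224
Fifth differences: 120, 120, 120, 120
Fifth differences constant at 120.
1224 + 120 = 1344;  6900 + 1344 = 8244;  28372 + 8244 = 36616;  94946 + 36616 = 131562;  273951 + 131562 = 405513

405513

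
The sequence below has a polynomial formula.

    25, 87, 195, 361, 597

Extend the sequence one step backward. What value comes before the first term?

-3

First differences: 62, 108, 166, 236
Second differences: 46, 58, 70
Third differences: 12, 12
The third differences are constant at 12.
Work back: 46 − 12 = 34;  62 − 34 = 28;  25 − 28 = -3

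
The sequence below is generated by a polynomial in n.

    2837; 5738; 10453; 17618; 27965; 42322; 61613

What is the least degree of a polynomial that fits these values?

Δ: 2901, 4715, 7165, 10347, 14357, 19291
Δ²: 1814, 2450, 3182, 4010, 4934
Δ³: 636, 732, 828, 924
Δ⁴: 96, 96, 96
The fourth differences are constant, so the polynomial has degree 4.

4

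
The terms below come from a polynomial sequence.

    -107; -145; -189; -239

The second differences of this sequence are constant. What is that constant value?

Δ: -38, -44, -50
Δ²: -6, -6

-6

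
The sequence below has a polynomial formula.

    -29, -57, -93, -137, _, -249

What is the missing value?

-189

Using the first 4 terms:
-28, -36, -44
-8, -8
Constant second difference = -8.
Extend forward: -44 − 8 = -52;  -137 − 52 = -189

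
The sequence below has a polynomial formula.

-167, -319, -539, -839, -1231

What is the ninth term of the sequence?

Δ: -152  -220  -300  -392
Δ²: -68  -80  -92
Δ³: -12  -12
Constant third difference = -12, so extend:
-92 − 12 = -104;  -392 − 104 = -496;  -1231 − 496 = -1727
-104 − 12 = -116;  -496 − 116 = -612;  -1727 − 612 = -2339
-116 − 12 = -128;  -612 − 128 = -740;  -2339 − 740 = -3079
-128 − 12 = -140;  -740 − 140 = -880;  -3079 − 880 = -3959

-3959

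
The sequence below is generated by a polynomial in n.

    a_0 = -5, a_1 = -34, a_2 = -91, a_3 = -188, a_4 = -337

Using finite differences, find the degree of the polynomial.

Δ: -29, -57, -97, -149
Δ²: -28, -40, -52
Δ³: -12, -12
The third differences are constant, so the polynomial has degree 3.

3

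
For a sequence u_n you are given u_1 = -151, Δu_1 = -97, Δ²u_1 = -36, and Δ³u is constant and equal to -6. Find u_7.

-1393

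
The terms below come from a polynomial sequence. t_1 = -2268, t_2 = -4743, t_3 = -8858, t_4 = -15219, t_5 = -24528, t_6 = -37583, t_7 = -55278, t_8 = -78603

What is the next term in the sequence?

-108644

-2475 , -4115 , -6361 , -9309 , -13055 , -17695 , -23325
-1640 , -2246 , -2948 , -3746 , -4640 , -5630
-606 , -702 , -798 , -894 , -990
-96 , -96 , -96 , -96
The fourth differences are constant (-96).
-990 − 96 = -1086;  -5630 − 1086 = -6716;  -23325 − 6716 = -30041;  -78603 − 30041 = -108644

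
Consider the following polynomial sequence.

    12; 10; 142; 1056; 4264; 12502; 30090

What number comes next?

Δ: -2 , 132 , 914 , 3208 , 8238 , 17588
Δ²: 134 , 782 , 2294 , 5030 , 9350
Δ³: 648 , 1512 , 2736 , 4320
Δ⁴: 864 , 1224 , 1584
Δ⁵: 360 , 360
The fifth differences are constant (360).
1584 + 360 = 1944;  4320 + 1944 = 6264;  9350 + 6264 = 15614;  17588 + 15614 = 33202;  30090 + 33202 = 63292

63292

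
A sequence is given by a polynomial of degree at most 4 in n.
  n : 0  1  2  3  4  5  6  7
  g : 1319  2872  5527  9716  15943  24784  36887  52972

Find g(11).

174052

1553  2655  4189  6227  8841  12103  16085
1102  1534  2038  2614  3262  3982
432  504  576  648  720
72  72  72  72
The fourth differences are constant (72).
720 + 72 = 792;  3982 + 792 = 4774;  16085 + 4774 = 20859;  52972 + 20859 = 73831
792 + 72 = 864;  4774 + 864 = 5638;  20859 + 5638 = 26497;  73831 + 26497 = 100328
864 + 72 = 936;  5638 + 936 = 6574;  26497 + 6574 = 33071;  100328 + 33071 = 133399
936 + 72 = 1008;  6574 + 1008 = 7582;  33071 + 7582 = 40653;  133399 + 40653 = 174052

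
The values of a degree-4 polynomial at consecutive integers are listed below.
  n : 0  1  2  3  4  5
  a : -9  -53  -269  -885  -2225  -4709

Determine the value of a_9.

-37845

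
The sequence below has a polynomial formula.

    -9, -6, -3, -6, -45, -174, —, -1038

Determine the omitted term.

-471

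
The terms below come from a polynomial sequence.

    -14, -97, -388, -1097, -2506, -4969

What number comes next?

-8912

-83, -291, -709, -1409, -2463
-208, -418, -700, -1054
-210, -282, -354
-72, -72
The fourth differences are constant (-72).
-354 − 72 = -426;  -1054 − 426 = -1480;  -2463 − 1480 = -3943;  -4969 − 3943 = -8912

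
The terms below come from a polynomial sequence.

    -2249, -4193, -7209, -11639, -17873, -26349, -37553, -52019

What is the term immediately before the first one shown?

Δ: -1944  -3016  -4430  -6234  -8476  -11204  -14466
Δ²: -1072  -1414  -1804  -2242  -2728  -3262
Δ³: -342  -390  -438  -486  -534
Δ⁴: -48  -48  -48  -48
The fourth differences are constant at -48.
Work back: -342 + 48 = -294;  -1072 + 294 = -778;  -1944 + 778 = -1166;  -2249 + 1166 = -1083

-1083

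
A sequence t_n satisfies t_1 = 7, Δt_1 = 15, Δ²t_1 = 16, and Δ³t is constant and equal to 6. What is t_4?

106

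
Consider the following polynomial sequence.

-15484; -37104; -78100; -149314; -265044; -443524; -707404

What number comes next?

-21620, -40996, -71214, -115730, -178480, -263880
-19376, -30218, -44516, -62750, -85400
-10842, -14298, -18234, -22650
-3456, -3936, -4416
-480, -480
The fifth differences are constant (-480).
-4416 − 480 = -4896;  -22650 − 4896 = -27546;  -85400 − 27546 = -112946;  -263880 − 112946 = -376826;  -707404 − 376826 = -1084230

-1084230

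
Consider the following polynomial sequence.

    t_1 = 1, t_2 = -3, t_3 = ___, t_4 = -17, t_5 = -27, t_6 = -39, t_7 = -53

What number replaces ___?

Using the last 4 terms:
Δ: -10  -12  -14
Δ²: -2  -2
Constant second difference = -2.
Extend backward: -10 + 2 = -8;  -17 + 8 = -9

-9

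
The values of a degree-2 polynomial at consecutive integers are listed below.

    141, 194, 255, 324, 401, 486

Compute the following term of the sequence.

579

D1: 53, 61, 69, 77, 85
D2: 8, 8, 8, 8
The second differences are constant (8).
85 + 8 = 93;  486 + 93 = 579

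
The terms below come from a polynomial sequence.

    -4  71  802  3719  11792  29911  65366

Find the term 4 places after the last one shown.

637226

D1: 75, 731, 2917, 8073, 18119, 35455
D2: 656, 2186, 5156, 10046, 17336
D3: 1530, 2970, 4890, 7290
D4: 1440, 1920, 2400
D5: 480, 480
The fifth differences are constant (480).
2400 + 480 = 2880;  7290 + 2880 = 10170;  17336 + 10170 = 27506;  35455 + 27506 = 62961;  65366 + 62961 = 128327
2880 + 480 = 3360;  10170 + 3360 = 13530;  27506 + 13530 = 41036;  62961 + 41036 = 103997;  128327 + 103997 = 232324
3360 + 480 = 3840;  13530 + 3840 = 17370;  41036 + 17370 = 58406;  103997 + 58406 = 162403;  232324 + 162403 = 394727
3840 + 480 = 4320;  17370 + 4320 = 21690;  58406 + 21690 = 80096;  162403 + 80096 = 242499;  394727 + 242499 = 637226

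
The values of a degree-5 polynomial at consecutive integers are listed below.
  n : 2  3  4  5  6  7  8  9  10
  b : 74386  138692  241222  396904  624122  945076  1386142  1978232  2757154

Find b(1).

36472

First differences: 64306  102530  155682  227218  320954  441066  592090  778922
Second differences: 38224  53152  71536  93736  120112  151024  186832
Third differences: 14928  18384  22200  26376  30912  35808
Fourth differences: 3456  3816  4176  4536  4896
Fifth differences: 360  360  360  360
The fifth differences are constant at 360.
Work back: 3456 − 360 = 3096;  14928 − 3096 = 11832;  38224 − 11832 = 26392;  64306 − 26392 = 37914;  74386 − 37914 = 36472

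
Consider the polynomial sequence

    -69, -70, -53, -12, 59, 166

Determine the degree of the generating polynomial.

3

First differences: -1, 17, 41, 71, 107
Second differences: 18, 24, 30, 36
Third differences: 6, 6, 6
The third differences are constant, so the polynomial has degree 3.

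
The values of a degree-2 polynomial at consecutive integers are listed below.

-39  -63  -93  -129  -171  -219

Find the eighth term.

-333

First differences: -24, -30, -36, -42, -48
Second differences: -6, -6, -6, -6
Constant second difference = -6, so extend:
-48 − 6 = -54;  -219 − 54 = -273
-54 − 6 = -60;  -273 − 60 = -333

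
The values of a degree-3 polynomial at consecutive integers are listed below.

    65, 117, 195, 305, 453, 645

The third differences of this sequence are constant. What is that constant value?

6

D1: 52, 78, 110, 148, 192
D2: 26, 32, 38, 44
D3: 6, 6, 6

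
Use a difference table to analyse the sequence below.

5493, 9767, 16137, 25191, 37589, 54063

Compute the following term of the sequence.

75417

Δ: 4274, 6370, 9054, 12398, 16474
Δ²: 2096, 2684, 3344, 4076
Δ³: 588, 660, 732
Δ⁴: 72, 72
Constant fourth difference = 72, so extend:
732 + 72 = 804;  4076 + 804 = 4880;  16474 + 4880 = 21354;  54063 + 21354 = 75417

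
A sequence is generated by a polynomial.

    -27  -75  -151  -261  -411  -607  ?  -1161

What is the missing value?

Using the first 6 terms:
First differences: -48  -76  -110  -150  -196
Second differences: -28  -34  -40  -46
Third differences: -6  -6  -6
Constant third difference = -6.
Extend forward: -46 − 6 = -52;  -196 − 52 = -248;  -607 − 248 = -855

-855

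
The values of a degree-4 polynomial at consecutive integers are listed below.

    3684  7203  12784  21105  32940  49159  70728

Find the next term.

Δ: 3519 , 5581 , 8321 , 11835 , 16219 , 21569
Δ²: 2062 , 2740 , 3514 , 4384 , 5350
Δ³: 678 , 774 , 870 , 966
Δ⁴: 96 , 96 , 96
Constant fourth difference = 96, so extend:
966 + 96 = 1062;  5350 + 1062 = 6412;  21569 + 6412 = 27981;  70728 + 27981 = 98709

98709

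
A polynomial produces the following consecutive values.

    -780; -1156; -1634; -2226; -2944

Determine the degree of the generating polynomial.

3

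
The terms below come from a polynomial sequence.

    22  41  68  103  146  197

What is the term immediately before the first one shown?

11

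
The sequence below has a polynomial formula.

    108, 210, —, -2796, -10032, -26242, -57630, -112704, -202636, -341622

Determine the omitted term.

Using the last 7 terms:
First differences: -7236  -16210  -31388  -55074  -89932  -138986
Second differences: -8974  -15178  -23686  -34858  -49054
Third differences: -6204  -8508  -11172  -14196
Fourth differences: -2304  -2664  -3024
Fifth differences: -360  -360
Constant fifth difference = -360.
Extend backward: -2304 + 360 = -1944;  -6204 + 1944 = -4260;  -8974 + 4260 = -4714;  -7236 + 4714 = -2522;  -2796 + 2522 = -274

-274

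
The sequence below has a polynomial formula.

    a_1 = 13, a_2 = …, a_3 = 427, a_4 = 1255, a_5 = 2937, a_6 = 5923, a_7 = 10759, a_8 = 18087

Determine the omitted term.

Using the last 6 terms:
First differences: 828, 1682, 2986, 4836, 7328
Second differences: 854, 1304, 1850, 2492
Third differences: 450, 546, 642
Fourth differences: 96, 96
Constant fourth difference = 96.
Extend backward: 450 − 96 = 354;  854 − 354 = 500;  828 − 500 = 328;  427 − 328 = 99

99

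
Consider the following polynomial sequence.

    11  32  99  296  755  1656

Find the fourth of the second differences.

442

D1: 21, 67, 197, 459, 901
D2: 46, 130, 262, 442
D3: 84, 132, 180
D4: 48, 48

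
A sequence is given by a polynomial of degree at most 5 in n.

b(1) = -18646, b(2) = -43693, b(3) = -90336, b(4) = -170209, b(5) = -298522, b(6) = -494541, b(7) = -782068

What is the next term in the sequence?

Δ: -25047, -46643, -79873, -128313, -196019, -287527
Δ²: -21596, -33230, -48440, -67706, -91508
Δ³: -11634, -15210, -19266, -23802
Δ⁴: -3576, -4056, -4536
Δ⁵: -480, -480
Fifth differences constant at -480.
-4536 − 480 = -5016;  -23802 − 5016 = -28818;  -91508 − 28818 = -120326;  -287527 − 120326 = -407853;  -782068 − 407853 = -1189921

-1189921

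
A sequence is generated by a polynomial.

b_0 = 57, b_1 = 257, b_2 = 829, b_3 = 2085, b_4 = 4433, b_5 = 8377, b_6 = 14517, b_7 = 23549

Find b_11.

105877

200  572  1256  2348  3944  6140  9032
372  684  1092  1596  2196  2892
312  408  504  600  696
96  96  96  96
Constant fourth difference = 96, so extend:
696 + 96 = 792;  2892 + 792 = 3684;  9032 + 3684 = 12716;  23549 + 12716 = 36265
792 + 96 = 888;  3684 + 888 = 4572;  12716 + 4572 = 17288;  36265 + 17288 = 53553
888 + 96 = 984;  4572 + 984 = 5556;  17288 + 5556 = 22844;  53553 + 22844 = 76397
984 + 96 = 1080;  5556 + 1080 = 6636;  22844 + 6636 = 29480;  76397 + 29480 = 105877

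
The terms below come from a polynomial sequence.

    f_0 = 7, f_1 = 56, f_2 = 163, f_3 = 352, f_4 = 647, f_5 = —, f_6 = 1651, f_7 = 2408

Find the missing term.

Using the first 5 terms:
Δ: 49  107  189  295
Δ²: 58  82  106
Δ³: 24  24
Constant third difference = 24.
Extend forward: 106 + 24 = 130;  295 + 130 = 425;  647 + 425 = 1072

1072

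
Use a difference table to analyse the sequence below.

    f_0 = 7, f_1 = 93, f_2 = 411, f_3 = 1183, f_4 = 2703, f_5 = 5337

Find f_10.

First differences: 86, 318, 772, 1520, 2634
Second differences: 232, 454, 748, 1114
Third differences: 222, 294, 366
Fourth differences: 72, 72
Fourth differences constant at 72.
366 + 72 = 438;  1114 + 438 = 1552;  2634 + 1552 = 4186;  5337 + 4186 = 9523
438 + 72 = 510;  1552 + 510 = 2062;  4186 + 2062 = 6248;  9523 + 6248 = 15771
510 + 72 = 582;  2062 + 582 = 2644;  6248 + 2644 = 8892;  15771 + 8892 = 24663
582 + 72 = 654;  2644 + 654 = 3298;  8892 + 3298 = 12190;  24663 + 12190 = 36853
654 + 72 = 726;  3298 + 726 = 4024;  12190 + 4024 = 16214;  36853 + 16214 = 53067

53067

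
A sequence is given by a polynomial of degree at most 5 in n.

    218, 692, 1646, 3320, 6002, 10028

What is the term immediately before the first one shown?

474  954  1674  2682  4026
480  720  1008  1344
240  288  336
48  48
The fourth differences are constant at 48.
Work back: 240 − 48 = 192;  480 − 192 = 288;  474 − 288 = 186;  218 − 186 = 32

32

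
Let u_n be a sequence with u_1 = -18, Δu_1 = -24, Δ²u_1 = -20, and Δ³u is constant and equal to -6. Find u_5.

Build the table forward from the leading diagonal:
Δ³: -6  -6  -6  -6  -6
Δ²: -20  -26  -32  -38  -44
Δ: -24  -44  -70  -102  -140
u: -18  -42  -86  -156  -258

-258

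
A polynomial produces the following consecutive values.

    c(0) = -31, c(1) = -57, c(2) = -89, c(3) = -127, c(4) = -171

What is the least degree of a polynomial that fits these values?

Δ: -26, -32, -38, -44
Δ²: -6, -6, -6
The second differences are constant, so the polynomial has degree 2.

2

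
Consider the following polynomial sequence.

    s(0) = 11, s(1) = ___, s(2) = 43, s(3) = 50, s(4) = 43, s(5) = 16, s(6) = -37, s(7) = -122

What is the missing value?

28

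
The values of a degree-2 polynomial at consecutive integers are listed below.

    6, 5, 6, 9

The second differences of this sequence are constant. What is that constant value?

2

D1: -1, 1, 3
D2: 2, 2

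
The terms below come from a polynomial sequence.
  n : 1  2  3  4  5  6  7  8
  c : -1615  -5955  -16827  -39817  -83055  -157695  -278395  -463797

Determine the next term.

-737007

First differences: -4340 , -10872 , -22990 , -43238 , -74640 , -120700 , -185402
Second differences: -6532 , -12118 , -20248 , -31402 , -46060 , -64702
Third differences: -5586 , -8130 , -11154 , -14658 , -18642
Fourth differences: -2544 , -3024 , -3504 , -3984
Fifth differences: -480 , -480 , -480
Fifth differences constant at -480.
-3984 − 480 = -4464;  -18642 − 4464 = -23106;  -64702 − 23106 = -87808;  -185402 − 87808 = -273210;  -463797 − 273210 = -737007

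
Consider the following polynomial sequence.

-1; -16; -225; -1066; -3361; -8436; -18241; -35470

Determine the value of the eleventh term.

-172321

-15  -209  -841  -2295  -5075  -9805  -17229
-194  -632  -1454  -2780  -4730  -7424
-438  -822  -1326  -1950  -2694
-384  -504  -624  -744
-120  -120  -120
Constant fifth difference = -120, so extend:
-744 − 120 = -864;  -2694 − 864 = -3558;  -7424 − 3558 = -10982;  -17229 − 10982 = -28211;  -35470 − 28211 = -63681
-864 − 120 = -984;  -3558 − 984 = -4542;  -10982 − 4542 = -15524;  -28211 − 15524 = -43735;  -63681 − 43735 = -107416
-984 − 120 = -1104;  -4542 − 1104 = -5646;  -15524 − 5646 = -21170;  -43735 − 21170 = -64905;  -107416 − 64905 = -172321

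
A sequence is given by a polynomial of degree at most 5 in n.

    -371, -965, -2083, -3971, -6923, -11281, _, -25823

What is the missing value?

-17435

Using the first 6 terms:
Δ: -594  -1118  -1888  -2952  -4358
Δ²: -524  -770  -1064  -1406
Δ³: -246  -294  -342
Δ⁴: -48  -48
Constant fourth difference = -48.
Extend forward: -342 − 48 = -390;  -1406 − 390 = -1796;  -4358 − 1796 = -6154;  -11281 − 6154 = -17435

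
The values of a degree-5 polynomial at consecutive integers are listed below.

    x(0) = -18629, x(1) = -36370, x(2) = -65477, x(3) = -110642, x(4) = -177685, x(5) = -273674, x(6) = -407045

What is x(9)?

Δ: -17741, -29107, -45165, -67043, -95989, -133371
Δ²: -11366, -16058, -21878, -28946, -37382
Δ³: -4692, -5820, -7068, -8436
Δ⁴: -1128, -1248, -1368
Δ⁵: -120, -120
Fifth differences constant at -120.
-1368 − 120 = -1488;  -8436 − 1488 = -9924;  -37382 − 9924 = -47306;  -133371 − 47306 = -180677;  -407045 − 180677 = -587722
-1488 − 120 = -1608;  -9924 − 1608 = -11532;  -47306 − 11532 = -58838;  -180677 − 58838 = -239515;  -587722 − 239515 = -827237
-1608 − 120 = -1728;  -11532 − 1728 = -13260;  -58838 − 13260 = -72098;  -239515 − 72098 = -311613;  -827237 − 311613 = -1138850

-1138850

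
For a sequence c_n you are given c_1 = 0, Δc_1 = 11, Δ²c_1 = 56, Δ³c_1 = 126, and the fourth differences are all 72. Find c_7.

4506

Build the table forward from the leading diagonal:
Δ⁴: 72  72  72  72  72  72  72
Δ³: 126  198  270  342  414  486  558
Δ²: 56  182  380  650  992  1406  1892
Δ: 11  67  249  629  1279  2271  3677
c: 0  11  78  327  956  2235  4506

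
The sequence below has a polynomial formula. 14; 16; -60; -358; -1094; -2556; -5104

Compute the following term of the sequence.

-9170

Δ: 2, -76, -298, -736, -1462, -2548
Δ²: -78, -222, -438, -726, -1086
Δ³: -144, -216, -288, -360
Δ⁴: -72, -72, -72
The fourth differences are constant (-72).
-360 − 72 = -432;  -1086 − 432 = -1518;  -2548 − 1518 = -4066;  -5104 − 4066 = -9170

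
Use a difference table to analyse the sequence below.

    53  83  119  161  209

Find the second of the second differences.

D1: 30, 36, 42, 48
D2: 6, 6, 6

6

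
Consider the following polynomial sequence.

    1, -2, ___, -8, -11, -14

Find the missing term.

Using the last 3 terms:
-3  -3
Constant first difference = -3.
Extend backward: -8 + 3 = -5

-5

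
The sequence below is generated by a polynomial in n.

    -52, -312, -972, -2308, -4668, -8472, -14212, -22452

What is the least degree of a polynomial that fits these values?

-260, -660, -1336, -2360, -3804, -5740, -8240
-400, -676, -1024, -1444, -1936, -2500
-276, -348, -420, -492, -564
-72, -72, -72, -72
The fourth differences are constant, so the polynomial has degree 4.

4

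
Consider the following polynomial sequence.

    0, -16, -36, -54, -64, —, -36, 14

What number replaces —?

-60

Using the first 5 terms:
D1: -16  -20  -18  -10
D2: -4  2  8
D3: 6  6
Constant third difference = 6.
Extend forward: 8 + 6 = 14;  -10 + 14 = 4;  -64 + 4 = -60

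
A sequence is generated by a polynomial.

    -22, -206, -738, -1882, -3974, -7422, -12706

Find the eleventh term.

D1: -184, -532, -1144, -2092, -3448, -5284
D2: -348, -612, -948, -1356, -1836
D3: -264, -336, -408, -480
D4: -72, -72, -72
Constant fourth difference = -72, so extend:
-480 − 72 = -552;  -1836 − 552 = -2388;  -5284 − 2388 = -7672;  -12706 − 7672 = -20378
-552 − 72 = -624;  -2388 − 624 = -3012;  -7672 − 3012 = -10684;  -20378 − 10684 = -31062
-624 − 72 = -696;  -3012 − 696 = -3708;  -10684 − 3708 = -14392;  -31062 − 14392 = -45454
-696 − 72 = -768;  -3708 − 768 = -4476;  -14392 − 4476 = -18868;  -45454 − 18868 = -64322

-64322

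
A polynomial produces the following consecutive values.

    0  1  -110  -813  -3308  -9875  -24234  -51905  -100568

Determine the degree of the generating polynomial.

5

1, -111, -703, -2495, -6567, -14359, -27671, -48663
-112, -592, -1792, -4072, -7792, -13312, -20992
-480, -1200, -2280, -3720, -5520, -7680
-720, -1080, -1440, -1800, -2160
-360, -360, -360, -360
The fifth differences are constant, so the polynomial has degree 5.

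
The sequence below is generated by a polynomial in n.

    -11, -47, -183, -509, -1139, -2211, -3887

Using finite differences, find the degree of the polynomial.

4

Δ: -36, -136, -326, -630, -1072, -1676
Δ²: -100, -190, -304, -442, -604
Δ³: -90, -114, -138, -162
Δ⁴: -24, -24, -24
The fourth differences are constant, so the polynomial has degree 4.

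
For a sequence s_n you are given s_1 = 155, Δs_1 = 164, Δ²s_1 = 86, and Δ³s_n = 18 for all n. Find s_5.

1399

Build the table forward from the leading diagonal:
D3: 18  18  18  18  18
D2: 86  104  122  140  158
D1: 164  250  354  476  616
s: 155  319  569  923  1399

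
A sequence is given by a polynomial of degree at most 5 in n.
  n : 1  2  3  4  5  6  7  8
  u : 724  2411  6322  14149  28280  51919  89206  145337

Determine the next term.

1687  3911  7827  14131  23639  37287  56131
2224  3916  6304  9508  13648  18844
1692  2388  3204  4140  5196
696  816  936  1056
120  120  120
The fifth differences are constant (120).
1056 + 120 = 1176;  5196 + 1176 = 6372;  18844 + 6372 = 25216;  56131 + 25216 = 81347;  145337 + 81347 = 226684

226684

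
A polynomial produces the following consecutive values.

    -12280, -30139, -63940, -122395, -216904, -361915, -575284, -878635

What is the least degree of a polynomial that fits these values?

5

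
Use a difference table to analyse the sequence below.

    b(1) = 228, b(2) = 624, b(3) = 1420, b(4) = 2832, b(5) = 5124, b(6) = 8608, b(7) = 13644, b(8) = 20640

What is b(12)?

396  796  1412  2292  3484  5036  6996
400  616  880  1192  1552  1960
216  264  312  360  408
48  48  48  48
The fourth differences are constant (48).
408 + 48 = 456;  1960 + 456 = 2416;  6996 + 2416 = 9412;  20640 + 9412 = 30052
456 + 48 = 504;  2416 + 504 = 2920;  9412 + 2920 = 12332;  30052 + 12332 = 42384
504 + 48 = 552;  2920 + 552 = 3472;  12332 + 3472 = 15804;  42384 + 15804 = 58188
552 + 48 = 600;  3472 + 600 = 4072;  15804 + 4072 = 19876;  58188 + 19876 = 78064

78064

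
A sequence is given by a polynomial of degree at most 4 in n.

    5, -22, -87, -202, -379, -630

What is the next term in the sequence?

-27 , -65 , -115 , -177 , -251
-38 , -50 , -62 , -74
-12 , -12 , -12
Constant third difference = -12, so extend:
-74 − 12 = -86;  -251 − 86 = -337;  -630 − 337 = -967

-967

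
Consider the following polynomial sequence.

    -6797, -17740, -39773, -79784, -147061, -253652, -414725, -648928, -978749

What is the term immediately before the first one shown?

-2096

D1: -10943, -22033, -40011, -67277, -106591, -161073, -234203, -329821
D2: -11090, -17978, -27266, -39314, -54482, -73130, -95618
D3: -6888, -9288, -12048, -15168, -18648, -22488
D4: -2400, -2760, -3120, -3480, -3840
D5: -360, -360, -360, -360
The fifth differences are constant at -360.
Work back: -2400 + 360 = -2040;  -6888 + 2040 = -4848;  -11090 + 4848 = -6242;  -10943 + 6242 = -4701;  -6797 + 4701 = -2096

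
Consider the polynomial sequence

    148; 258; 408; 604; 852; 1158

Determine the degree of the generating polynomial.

Δ: 110, 150, 196, 248, 306
Δ²: 40, 46, 52, 58
Δ³: 6, 6, 6
The third differences are constant, so the polynomial has degree 3.

3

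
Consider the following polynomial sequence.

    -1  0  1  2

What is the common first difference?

1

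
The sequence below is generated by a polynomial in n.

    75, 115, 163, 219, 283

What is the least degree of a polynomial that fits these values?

2

D1: 40, 48, 56, 64
D2: 8, 8, 8
The second differences are constant, so the polynomial has degree 2.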